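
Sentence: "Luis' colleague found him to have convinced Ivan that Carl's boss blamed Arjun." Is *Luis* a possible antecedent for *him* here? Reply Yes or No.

Yes

*him* is a pronoun; Principle B requires it to be free in its binding domain — the matrix clause.
— Luis: possessor inside the subject DP of the matrix clause; does not c-command the pronoun — Principle B does not apply; allowed.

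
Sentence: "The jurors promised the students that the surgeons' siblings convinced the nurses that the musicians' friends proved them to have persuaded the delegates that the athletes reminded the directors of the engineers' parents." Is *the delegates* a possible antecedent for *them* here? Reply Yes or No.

No

*them* is a pronoun; Principle B requires it to be free in its binding domain — the clause headed by 'proved'.
— the delegates: object of the clause headed by 'persuaded'; is c-commanded by the pronoun; coreference would bind this R-expression — blocked (Principle C).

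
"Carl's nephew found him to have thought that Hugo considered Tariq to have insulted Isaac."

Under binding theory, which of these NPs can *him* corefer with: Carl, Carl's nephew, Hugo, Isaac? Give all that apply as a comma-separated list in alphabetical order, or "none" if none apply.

Carl

*him* is a pronoun; Principle B requires it to be free in its binding domain — the matrix clause.
— Carl: possessor inside the subject DP of the matrix clause; does not c-command the pronoun — Principle B does not apply; allowed.
— Carl's nephew: subject of the matrix clause; c-commands the pronoun within its binding domain — blocked (Principle B).
— Hugo: subject of the clause headed by 'considered'; is c-commanded by the pronoun; coreference would bind this R-expression — blocked (Principle C).
— Isaac: object of the clause headed by 'insulted'; is c-commanded by the pronoun; coreference would bind this R-expression — blocked (Principle C).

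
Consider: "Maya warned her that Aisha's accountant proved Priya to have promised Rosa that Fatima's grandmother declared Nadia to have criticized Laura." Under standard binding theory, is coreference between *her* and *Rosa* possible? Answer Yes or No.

*Rosa* is an R-expression; Principle C requires it to be free (not bound by any c-commanding expression).
— her: object of the matrix clause; the pronoun c-commands the R-expression — coreference blocked (Principle C).

No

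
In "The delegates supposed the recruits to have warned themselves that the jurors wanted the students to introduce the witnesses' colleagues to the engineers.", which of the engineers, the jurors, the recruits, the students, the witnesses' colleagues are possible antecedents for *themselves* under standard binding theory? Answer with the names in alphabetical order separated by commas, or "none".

*themselves* is a reflexive; Principle A requires it to be bound within its binding domain — the clause headed by 'warned'.
— the engineers: second object of the clause headed by 'introduce'; does not c-command the reflexive — cannot bind it (Principle A).
— the jurors: subject of the clause headed by 'wanted'; does not c-command the reflexive — cannot bind it (Principle A).
— the recruits: subject of the clause headed by 'warned'; c-commands the reflexive within its binding domain — allowed (Principle A).
— the students: subject of the clause headed by 'introduce'; does not c-command the reflexive — cannot bind it (Principle A).
— the witnesses' colleagues: object of the clause headed by 'introduce'; does not c-command the reflexive — cannot bind it (Principle A).

the recruits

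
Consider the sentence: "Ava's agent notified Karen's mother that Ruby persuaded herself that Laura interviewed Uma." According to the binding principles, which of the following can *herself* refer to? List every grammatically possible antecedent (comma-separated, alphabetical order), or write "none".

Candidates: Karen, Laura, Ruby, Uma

*herself* is a reflexive; Principle A requires it to be bound within its binding domain — the clause headed by 'persuaded'.
— Karen: possessor inside the object DP of the matrix clause; does not c-command the reflexive — cannot bind it (Principle A).
— Laura: subject of the clause headed by 'interviewed'; does not c-command the reflexive — cannot bind it (Principle A).
— Ruby: subject of the clause headed by 'persuaded'; c-commands the reflexive within its binding domain — allowed (Principle A).
— Uma: object of the clause headed by 'interviewed'; does not c-command the reflexive — cannot bind it (Principle A).

Ruby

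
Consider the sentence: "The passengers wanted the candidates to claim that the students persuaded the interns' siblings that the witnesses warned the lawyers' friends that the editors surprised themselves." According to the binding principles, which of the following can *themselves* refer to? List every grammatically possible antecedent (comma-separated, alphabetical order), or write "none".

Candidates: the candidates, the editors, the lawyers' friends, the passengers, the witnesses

*themselves* is a reflexive; Principle A requires it to be bound within its binding domain — the clause headed by 'surprised'.
— the candidates: subject of the clause headed by 'claim'; c-commands the reflexive but lies outside its binding domain — cannot bind it (Principle A).
— the editors: subject of the clause headed by 'surprised'; c-commands the reflexive within its binding domain — allowed (Principle A).
— the lawyers' friends: object of the clause headed by 'warned'; c-commands the reflexive but lies outside its binding domain — cannot bind it (Principle A).
— the passengers: subject of the matrix clause; c-commands the reflexive but lies outside its binding domain — cannot bind it (Principle A).
— the witnesses: subject of the clause headed by 'warned'; c-commands the reflexive but lies outside its binding domain — cannot bind it (Principle A).

the editors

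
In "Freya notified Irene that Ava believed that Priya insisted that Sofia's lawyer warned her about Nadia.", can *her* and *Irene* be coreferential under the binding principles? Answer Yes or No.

Yes

*Irene* is an R-expression; Principle C requires it to be free (not bound by any c-commanding expression).
— her: object of the clause headed by 'warned'; the pronoun does not c-command the R-expression — coreference allowed.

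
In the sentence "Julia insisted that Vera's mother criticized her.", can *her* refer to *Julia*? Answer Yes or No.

*her* is a pronoun; Principle B requires it to be free in its binding domain — the clause headed by 'criticized'.
— Julia: subject of the matrix clause; c-commands the pronoun but lies outside its binding domain — allowed.

Yes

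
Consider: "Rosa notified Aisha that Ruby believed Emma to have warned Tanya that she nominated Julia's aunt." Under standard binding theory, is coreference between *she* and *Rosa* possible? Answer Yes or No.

*Rosa* is an R-expression; Principle C requires it to be free (not bound by any c-commanding expression).
— she: subject of the clause headed by 'nominated'; the pronoun does not c-command the R-expression — coreference allowed.

Yes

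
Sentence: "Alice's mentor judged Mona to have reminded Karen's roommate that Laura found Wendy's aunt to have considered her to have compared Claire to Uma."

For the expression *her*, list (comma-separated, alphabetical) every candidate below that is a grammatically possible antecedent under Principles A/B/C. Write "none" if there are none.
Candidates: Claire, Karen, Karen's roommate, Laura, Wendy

*her* is a pronoun; Principle B requires it to be free in its binding domain — the clause headed by 'considered'.
— Claire: object of the clause headed by 'compared'; is c-commanded by the pronoun; coreference would bind this R-expression — blocked (Principle C).
— Karen: possessor inside the object DP of the clause headed by 'reminded'; does not c-command the pronoun — Principle B does not apply; allowed.
— Karen's roommate: object of the clause headed by 'reminded'; c-commands the pronoun but lies outside its binding domain — allowed.
— Laura: subject of the clause headed by 'found'; c-commands the pronoun but lies outside its binding domain — allowed.
— Wendy: possessor inside the subject DP of the clause headed by 'considered'; does not c-command the pronoun — Principle B does not apply; allowed.

Karen, Karen's roommate, Laura, Wendy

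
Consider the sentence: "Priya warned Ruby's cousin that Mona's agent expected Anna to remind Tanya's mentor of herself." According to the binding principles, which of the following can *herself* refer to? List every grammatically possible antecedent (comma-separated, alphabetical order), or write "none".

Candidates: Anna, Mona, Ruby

Anna

*herself* is a reflexive; Principle A requires it to be bound within its binding domain — the clause headed by 'remind'.
— Anna: subject of the clause headed by 'remind'; c-commands the reflexive within its binding domain — allowed (Principle A).
— Mona: possessor inside the subject DP of the clause headed by 'expected'; does not c-command the reflexive — cannot bind it (Principle A).
— Ruby: possessor inside the object DP of the matrix clause; does not c-command the reflexive — cannot bind it (Principle A).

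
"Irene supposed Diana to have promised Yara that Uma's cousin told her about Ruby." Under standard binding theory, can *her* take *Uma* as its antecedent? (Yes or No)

*her* is a pronoun; Principle B requires it to be free in its binding domain — the clause headed by 'told'.
— Uma: possessor inside the subject DP of the clause headed by 'told'; does not c-command the pronoun — Principle B does not apply; allowed.

Yes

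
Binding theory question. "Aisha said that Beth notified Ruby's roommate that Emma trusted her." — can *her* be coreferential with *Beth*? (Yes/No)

*her* is a pronoun; Principle B requires it to be free in its binding domain — the clause headed by 'trusted'.
— Beth: subject of the clause headed by 'notified'; c-commands the pronoun but lies outside its binding domain — allowed.

Yes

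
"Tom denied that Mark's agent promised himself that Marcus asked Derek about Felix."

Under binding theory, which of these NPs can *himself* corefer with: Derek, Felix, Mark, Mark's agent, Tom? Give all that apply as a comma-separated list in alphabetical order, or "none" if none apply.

Mark's agent

*himself* is a reflexive; Principle A requires it to be bound within its binding domain — the clause headed by 'promised'.
— Derek: object of the clause headed by 'asked'; does not c-command the reflexive — cannot bind it (Principle A).
— Felix: second object of the clause headed by 'asked'; does not c-command the reflexive — cannot bind it (Principle A).
— Mark: possessor inside the subject DP of the clause headed by 'promised'; does not c-command the reflexive — cannot bind it (Principle A).
— Mark's agent: subject of the clause headed by 'promised'; c-commands the reflexive within its binding domain — allowed (Principle A).
— Tom: subject of the matrix clause; c-commands the reflexive but lies outside its binding domain — cannot bind it (Principle A).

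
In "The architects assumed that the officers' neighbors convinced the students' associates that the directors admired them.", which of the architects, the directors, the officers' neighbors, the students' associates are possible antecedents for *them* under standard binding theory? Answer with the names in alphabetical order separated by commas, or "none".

the architects, the officers' neighbors, the students' associates

*them* is a pronoun; Principle B requires it to be free in its binding domain — the clause headed by 'admired'.
— the architects: subject of the matrix clause; c-commands the pronoun but lies outside its binding domain — allowed.
— the directors: subject of the clause headed by 'admired'; c-commands the pronoun within its binding domain — blocked (Principle B).
— the officers' neighbors: subject of the clause headed by 'convinced'; c-commands the pronoun but lies outside its binding domain — allowed.
— the students' associates: object of the clause headed by 'convinced'; c-commands the pronoun but lies outside its binding domain — allowed.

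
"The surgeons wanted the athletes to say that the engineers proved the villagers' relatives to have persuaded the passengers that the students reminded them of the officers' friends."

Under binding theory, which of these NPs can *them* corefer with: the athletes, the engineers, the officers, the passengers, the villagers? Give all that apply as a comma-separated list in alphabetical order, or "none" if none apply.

the athletes, the engineers, the passengers, the villagers

*them* is a pronoun; Principle B requires it to be free in its binding domain — the clause headed by 'reminded'.
— the athletes: subject of the clause headed by 'say'; c-commands the pronoun but lies outside its binding domain — allowed.
— the engineers: subject of the clause headed by 'proved'; c-commands the pronoun but lies outside its binding domain — allowed.
— the officers: possessor inside the second object DP of the clause headed by 'reminded'; is c-commanded by the pronoun; coreference would bind this R-expression — blocked (Principle C).
— the passengers: object of the clause headed by 'persuaded'; c-commands the pronoun but lies outside its binding domain — allowed.
— the villagers: possessor inside the subject DP of the clause headed by 'persuaded'; does not c-command the pronoun — Principle B does not apply; allowed.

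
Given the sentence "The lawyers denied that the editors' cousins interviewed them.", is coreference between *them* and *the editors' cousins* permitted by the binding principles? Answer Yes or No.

*them* is a pronoun; Principle B requires it to be free in its binding domain — the clause headed by 'interviewed'.
— the editors' cousins: subject of the clause headed by 'interviewed'; c-commands the pronoun within its binding domain — blocked (Principle B).

No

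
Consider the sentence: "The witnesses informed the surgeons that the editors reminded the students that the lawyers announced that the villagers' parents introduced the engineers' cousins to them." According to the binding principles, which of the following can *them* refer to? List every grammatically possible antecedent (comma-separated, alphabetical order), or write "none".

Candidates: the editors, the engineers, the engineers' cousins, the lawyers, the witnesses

*them* is a pronoun; Principle B requires it to be free in its binding domain — the clause headed by 'introduced'.
— the editors: subject of the clause headed by 'reminded'; c-commands the pronoun but lies outside its binding domain — allowed.
— the engineers: possessor inside the object DP of the clause headed by 'introduced'; does not c-command the pronoun — Principle B does not apply; allowed.
— the engineers' cousins: object of the clause headed by 'introduced'; c-commands the pronoun within its binding domain — blocked (Principle B).
— the lawyers: subject of the clause headed by 'announced'; c-commands the pronoun but lies outside its binding domain — allowed.
— the witnesses: subject of the matrix clause; c-commands the pronoun but lies outside its binding domain — allowed.

the editors, the engineers, the lawyers, the witnesses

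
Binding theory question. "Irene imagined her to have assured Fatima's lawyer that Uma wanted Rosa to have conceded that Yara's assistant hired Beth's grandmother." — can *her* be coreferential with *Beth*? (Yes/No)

*her* is a pronoun; Principle B requires it to be free in its binding domain — the matrix clause.
— Beth: possessor inside the object DP of the clause headed by 'hired'; is c-commanded by the pronoun; coreference would bind this R-expression — blocked (Principle C).

No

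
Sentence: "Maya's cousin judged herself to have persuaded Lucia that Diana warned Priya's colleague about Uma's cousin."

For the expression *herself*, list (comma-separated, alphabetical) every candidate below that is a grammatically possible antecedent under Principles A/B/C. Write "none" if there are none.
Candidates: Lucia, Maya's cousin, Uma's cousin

Maya's cousin

*herself* is a reflexive; Principle A requires it to be bound within its binding domain — the matrix clause.
— Lucia: object of the clause headed by 'persuaded'; does not c-command the reflexive — cannot bind it (Principle A).
— Maya's cousin: subject of the matrix clause; c-commands the reflexive within its binding domain — allowed (Principle A).
— Uma's cousin: second object of the clause headed by 'warned'; does not c-command the reflexive — cannot bind it (Principle A).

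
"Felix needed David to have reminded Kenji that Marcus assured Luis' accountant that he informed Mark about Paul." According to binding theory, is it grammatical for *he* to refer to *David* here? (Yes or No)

*David* is an R-expression; Principle C requires it to be free (not bound by any c-commanding expression).
— he: subject of the clause headed by 'informed'; the pronoun does not c-command the R-expression — coreference allowed.

Yes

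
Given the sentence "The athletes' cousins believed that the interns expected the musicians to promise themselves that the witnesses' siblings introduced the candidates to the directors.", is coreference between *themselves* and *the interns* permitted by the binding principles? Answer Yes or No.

*themselves* is a reflexive; Principle A requires it to be bound within its binding domain — the clause headed by 'promise'.
— the interns: subject of the clause headed by 'expected'; c-commands the reflexive but lies outside its binding domain — cannot bind it (Principle A).

No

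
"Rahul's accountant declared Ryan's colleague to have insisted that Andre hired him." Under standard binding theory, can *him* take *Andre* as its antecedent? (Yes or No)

*him* is a pronoun; Principle B requires it to be free in its binding domain — the clause headed by 'hired'.
— Andre: subject of the clause headed by 'hired'; c-commands the pronoun within its binding domain — blocked (Principle B).

No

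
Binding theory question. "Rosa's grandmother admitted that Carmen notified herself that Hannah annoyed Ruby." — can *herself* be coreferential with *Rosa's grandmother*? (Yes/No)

No

*herself* is a reflexive; Principle A requires it to be bound within its binding domain — the clause headed by 'notified'.
— Rosa's grandmother: subject of the matrix clause; c-commands the reflexive but lies outside its binding domain — cannot bind it (Principle A).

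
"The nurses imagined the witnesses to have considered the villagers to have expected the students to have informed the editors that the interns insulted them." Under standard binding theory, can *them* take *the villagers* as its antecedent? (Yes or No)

*them* is a pronoun; Principle B requires it to be free in its binding domain — the clause headed by 'insulted'.
— the villagers: subject of the clause headed by 'expected'; c-commands the pronoun but lies outside its binding domain — allowed.

Yes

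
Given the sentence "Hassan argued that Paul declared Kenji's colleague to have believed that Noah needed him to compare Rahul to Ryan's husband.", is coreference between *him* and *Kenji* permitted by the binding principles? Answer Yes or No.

*him* is a pronoun; Principle B requires it to be free in its binding domain — the clause headed by 'needed'.
— Kenji: possessor inside the subject DP of the clause headed by 'believed'; does not c-command the pronoun — Principle B does not apply; allowed.

Yes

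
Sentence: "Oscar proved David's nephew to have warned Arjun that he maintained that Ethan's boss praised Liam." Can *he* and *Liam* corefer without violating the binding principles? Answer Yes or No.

No

*Liam* is an R-expression; Principle C requires it to be free (not bound by any c-commanding expression).
— he: subject of the clause headed by 'maintained'; the pronoun c-commands the R-expression — coreference blocked (Principle C).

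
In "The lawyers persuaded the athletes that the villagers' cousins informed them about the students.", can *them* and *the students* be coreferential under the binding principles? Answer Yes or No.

*the students* is an R-expression; Principle C requires it to be free (not bound by any c-commanding expression).
— them: object of the clause headed by 'informed'; the pronoun c-commands the R-expression — coreference blocked (Principle C).

No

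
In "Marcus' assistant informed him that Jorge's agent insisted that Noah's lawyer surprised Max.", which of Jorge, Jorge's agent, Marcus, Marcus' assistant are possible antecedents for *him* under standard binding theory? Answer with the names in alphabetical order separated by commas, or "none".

*him* is a pronoun; Principle B requires it to be free in its binding domain — the matrix clause.
— Jorge: possessor inside the subject DP of the clause headed by 'insisted'; is c-commanded by the pronoun; coreference would bind this R-expression — blocked (Principle C).
— Jorge's agent: subject of the clause headed by 'insisted'; is c-commanded by the pronoun; coreference would bind this R-expression — blocked (Principle C).
— Marcus: possessor inside the subject DP of the matrix clause; does not c-command the pronoun — Principle B does not apply; allowed.
— Marcus' assistant: subject of the matrix clause; c-commands the pronoun within its binding domain — blocked (Principle B).

Marcus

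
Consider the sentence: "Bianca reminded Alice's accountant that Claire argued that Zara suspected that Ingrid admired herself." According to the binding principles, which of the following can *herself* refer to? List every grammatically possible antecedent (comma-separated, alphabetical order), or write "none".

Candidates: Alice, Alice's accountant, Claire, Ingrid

Ingrid

*herself* is a reflexive; Principle A requires it to be bound within its binding domain — the clause headed by 'admired'.
— Alice: possessor inside the object DP of the matrix clause; does not c-command the reflexive — cannot bind it (Principle A).
— Alice's accountant: object of the matrix clause; c-commands the reflexive but lies outside its binding domain — cannot bind it (Principle A).
— Claire: subject of the clause headed by 'argued'; c-commands the reflexive but lies outside its binding domain — cannot bind it (Principle A).
— Ingrid: subject of the clause headed by 'admired'; c-commands the reflexive within its binding domain — allowed (Principle A).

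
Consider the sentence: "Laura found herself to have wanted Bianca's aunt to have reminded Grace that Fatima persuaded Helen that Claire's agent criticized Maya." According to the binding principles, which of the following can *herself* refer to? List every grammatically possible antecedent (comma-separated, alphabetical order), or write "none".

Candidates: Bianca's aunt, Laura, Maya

Laura

*herself* is a reflexive; Principle A requires it to be bound within its binding domain — the matrix clause.
— Bianca's aunt: subject of the clause headed by 'reminded'; does not c-command the reflexive — cannot bind it (Principle A).
— Laura: subject of the matrix clause; c-commands the reflexive within its binding domain — allowed (Principle A).
— Maya: object of the clause headed by 'criticized'; does not c-command the reflexive — cannot bind it (Principle A).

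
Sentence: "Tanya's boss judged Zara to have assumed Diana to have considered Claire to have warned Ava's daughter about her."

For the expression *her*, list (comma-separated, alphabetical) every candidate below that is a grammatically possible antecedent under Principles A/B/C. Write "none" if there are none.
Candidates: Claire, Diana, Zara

*her* is a pronoun; Principle B requires it to be free in its binding domain — the clause headed by 'warned'.
— Claire: subject of the clause headed by 'warned'; c-commands the pronoun within its binding domain — blocked (Principle B).
— Diana: subject of the clause headed by 'considered'; c-commands the pronoun but lies outside its binding domain — allowed.
— Zara: subject of the clause headed by 'assumed'; c-commands the pronoun but lies outside its binding domain — allowed.

Diana, Zara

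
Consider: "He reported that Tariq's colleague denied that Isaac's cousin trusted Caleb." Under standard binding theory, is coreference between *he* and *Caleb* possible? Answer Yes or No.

*Caleb* is an R-expression; Principle C requires it to be free (not bound by any c-commanding expression).
— he: subject of the matrix clause; the pronoun c-commands the R-expression — coreference blocked (Principle C).

No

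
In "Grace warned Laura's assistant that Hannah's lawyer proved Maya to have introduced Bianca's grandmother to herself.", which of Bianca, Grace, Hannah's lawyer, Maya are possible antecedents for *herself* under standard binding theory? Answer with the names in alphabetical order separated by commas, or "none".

Maya

*herself* is a reflexive; Principle A requires it to be bound within its binding domain — the clause headed by 'introduced'.
— Bianca: possessor inside the object DP of the clause headed by 'introduced'; does not c-command the reflexive — cannot bind it (Principle A).
— Grace: subject of the matrix clause; c-commands the reflexive but lies outside its binding domain — cannot bind it (Principle A).
— Hannah's lawyer: subject of the clause headed by 'proved'; c-commands the reflexive but lies outside its binding domain — cannot bind it (Principle A).
— Maya: subject of the clause headed by 'introduced'; c-commands the reflexive within its binding domain — allowed (Principle A).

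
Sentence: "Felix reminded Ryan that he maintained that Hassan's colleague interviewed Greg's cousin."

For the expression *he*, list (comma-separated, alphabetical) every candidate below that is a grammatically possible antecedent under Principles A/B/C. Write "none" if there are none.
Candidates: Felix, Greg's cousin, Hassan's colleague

*he* is a pronoun; Principle B requires it to be free in its binding domain — the clause headed by 'maintained'.
— Felix: subject of the matrix clause; c-commands the pronoun but lies outside its binding domain — allowed.
— Greg's cousin: object of the clause headed by 'interviewed'; is c-commanded by the pronoun; coreference would bind this R-expression — blocked (Principle C).
— Hassan's colleague: subject of the clause headed by 'interviewed'; is c-commanded by the pronoun; coreference would bind this R-expression — blocked (Principle C).

Felix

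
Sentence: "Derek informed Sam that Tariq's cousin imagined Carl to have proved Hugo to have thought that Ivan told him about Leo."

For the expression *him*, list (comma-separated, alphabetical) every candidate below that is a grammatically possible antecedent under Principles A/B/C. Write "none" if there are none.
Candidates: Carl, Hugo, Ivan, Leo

Carl, Hugo

*him* is a pronoun; Principle B requires it to be free in its binding domain — the clause headed by 'told'.
— Carl: subject of the clause headed by 'proved'; c-commands the pronoun but lies outside its binding domain — allowed.
— Hugo: subject of the clause headed by 'thought'; c-commands the pronoun but lies outside its binding domain — allowed.
— Ivan: subject of the clause headed by 'told'; c-commands the pronoun within its binding domain — blocked (Principle B).
— Leo: second object of the clause headed by 'told'; is c-commanded by the pronoun; coreference would bind this R-expression — blocked (Principle C).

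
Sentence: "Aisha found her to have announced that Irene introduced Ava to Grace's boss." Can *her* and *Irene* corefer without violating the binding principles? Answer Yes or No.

*Irene* is an R-expression; Principle C requires it to be free (not bound by any c-commanding expression).
— her: subject of the clause headed by 'announced'; the pronoun c-commands the R-expression — coreference blocked (Principle C).

No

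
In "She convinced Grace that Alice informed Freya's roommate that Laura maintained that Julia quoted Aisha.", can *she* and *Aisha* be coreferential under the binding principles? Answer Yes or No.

No

*Aisha* is an R-expression; Principle C requires it to be free (not bound by any c-commanding expression).
— she: subject of the matrix clause; the pronoun c-commands the R-expression — coreference blocked (Principle C).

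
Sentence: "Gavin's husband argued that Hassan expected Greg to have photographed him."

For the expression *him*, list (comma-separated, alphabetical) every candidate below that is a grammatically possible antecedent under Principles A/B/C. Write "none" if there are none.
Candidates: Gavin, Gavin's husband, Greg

*him* is a pronoun; Principle B requires it to be free in its binding domain — the clause headed by 'photographed'.
— Gavin: possessor inside the subject DP of the matrix clause; does not c-command the pronoun — Principle B does not apply; allowed.
— Gavin's husband: subject of the matrix clause; c-commands the pronoun but lies outside its binding domain — allowed.
— Greg: subject of the clause headed by 'photographed'; c-commands the pronoun within its binding domain — blocked (Principle B).

Gavin, Gavin's husband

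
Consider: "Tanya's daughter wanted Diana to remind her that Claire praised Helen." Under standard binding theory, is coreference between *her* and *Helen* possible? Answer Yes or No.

No

*Helen* is an R-expression; Principle C requires it to be free (not bound by any c-commanding expression).
— her: object of the clause headed by 'remind'; the pronoun c-commands the R-expression — coreference blocked (Principle C).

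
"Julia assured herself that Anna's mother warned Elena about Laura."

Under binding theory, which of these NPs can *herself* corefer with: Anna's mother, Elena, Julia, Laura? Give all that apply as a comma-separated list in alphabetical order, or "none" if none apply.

*herself* is a reflexive; Principle A requires it to be bound within its binding domain — the matrix clause.
— Anna's mother: subject of the clause headed by 'warned'; does not c-command the reflexive — cannot bind it (Principle A).
— Elena: object of the clause headed by 'warned'; does not c-command the reflexive — cannot bind it (Principle A).
— Julia: subject of the matrix clause; c-commands the reflexive within its binding domain — allowed (Principle A).
— Laura: second object of the clause headed by 'warned'; does not c-command the reflexive — cannot bind it (Principle A).

Julia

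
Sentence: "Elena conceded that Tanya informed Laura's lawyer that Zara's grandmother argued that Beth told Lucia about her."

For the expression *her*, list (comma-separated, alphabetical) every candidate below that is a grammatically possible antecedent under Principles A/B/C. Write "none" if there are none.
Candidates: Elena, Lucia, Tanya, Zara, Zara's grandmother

Elena, Tanya, Zara, Zara's grandmother

*her* is a pronoun; Principle B requires it to be free in its binding domain — the clause headed by 'told'.
— Elena: subject of the matrix clause; c-commands the pronoun but lies outside its binding domain — allowed.
— Lucia: object of the clause headed by 'told'; c-commands the pronoun within its binding domain — blocked (Principle B).
— Tanya: subject of the clause headed by 'informed'; c-commands the pronoun but lies outside its binding domain — allowed.
— Zara: possessor inside the subject DP of the clause headed by 'argued'; does not c-command the pronoun — Principle B does not apply; allowed.
— Zara's grandmother: subject of the clause headed by 'argued'; c-commands the pronoun but lies outside its binding domain — allowed.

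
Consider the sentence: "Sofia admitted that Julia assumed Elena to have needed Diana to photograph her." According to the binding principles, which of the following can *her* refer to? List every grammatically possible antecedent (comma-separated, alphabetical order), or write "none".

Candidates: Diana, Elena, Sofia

Elena, Sofia

*her* is a pronoun; Principle B requires it to be free in its binding domain — the clause headed by 'photograph'.
— Diana: subject of the clause headed by 'photograph'; c-commands the pronoun within its binding domain — blocked (Principle B).
— Elena: subject of the clause headed by 'needed'; c-commands the pronoun but lies outside its binding domain — allowed.
— Sofia: subject of the matrix clause; c-commands the pronoun but lies outside its binding domain — allowed.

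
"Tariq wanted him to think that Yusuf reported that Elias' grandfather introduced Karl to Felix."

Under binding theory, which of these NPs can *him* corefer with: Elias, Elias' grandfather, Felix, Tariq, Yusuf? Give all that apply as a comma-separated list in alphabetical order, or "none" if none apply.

none

*him* is a pronoun; Principle B requires it to be free in its binding domain — the matrix clause.
— Elias: possessor inside the subject DP of the clause headed by 'introduced'; is c-commanded by the pronoun; coreference would bind this R-expression — blocked (Principle C).
— Elias' grandfather: subject of the clause headed by 'introduced'; is c-commanded by the pronoun; coreference would bind this R-expression — blocked (Principle C).
— Felix: second object of the clause headed by 'introduced'; is c-commanded by the pronoun; coreference would bind this R-expression — blocked (Principle C).
— Tariq: subject of the matrix clause; c-commands the pronoun within its binding domain — blocked (Principle B).
— Yusuf: subject of the clause headed by 'reported'; is c-commanded by the pronoun; coreference would bind this R-expression — blocked (Principle C).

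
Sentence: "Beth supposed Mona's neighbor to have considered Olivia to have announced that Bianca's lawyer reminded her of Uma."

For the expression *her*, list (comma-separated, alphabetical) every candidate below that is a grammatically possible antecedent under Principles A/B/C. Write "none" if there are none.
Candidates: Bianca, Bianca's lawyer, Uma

Bianca

*her* is a pronoun; Principle B requires it to be free in its binding domain — the clause headed by 'reminded'.
— Bianca: possessor inside the subject DP of the clause headed by 'reminded'; does not c-command the pronoun — Principle B does not apply; allowed.
— Bianca's lawyer: subject of the clause headed by 'reminded'; c-commands the pronoun within its binding domain — blocked (Principle B).
— Uma: second object of the clause headed by 'reminded'; is c-commanded by the pronoun; coreference would bind this R-expression — blocked (Principle C).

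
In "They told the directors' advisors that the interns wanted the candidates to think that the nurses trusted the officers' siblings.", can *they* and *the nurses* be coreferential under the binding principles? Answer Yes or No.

No

*the nurses* is an R-expression; Principle C requires it to be free (not bound by any c-commanding expression).
— they: subject of the matrix clause; the pronoun c-commands the R-expression — coreference blocked (Principle C).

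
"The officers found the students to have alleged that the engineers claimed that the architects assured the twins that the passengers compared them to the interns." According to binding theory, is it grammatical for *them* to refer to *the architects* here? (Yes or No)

Yes

*the architects* is an R-expression; Principle C requires it to be free (not bound by any c-commanding expression).
— them: object of the clause headed by 'compared'; the pronoun does not c-command the R-expression — coreference allowed.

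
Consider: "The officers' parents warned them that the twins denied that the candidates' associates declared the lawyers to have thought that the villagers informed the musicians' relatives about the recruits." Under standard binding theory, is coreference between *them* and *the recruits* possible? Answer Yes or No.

No

*the recruits* is an R-expression; Principle C requires it to be free (not bound by any c-commanding expression).
— them: object of the matrix clause; the pronoun c-commands the R-expression — coreference blocked (Principle C).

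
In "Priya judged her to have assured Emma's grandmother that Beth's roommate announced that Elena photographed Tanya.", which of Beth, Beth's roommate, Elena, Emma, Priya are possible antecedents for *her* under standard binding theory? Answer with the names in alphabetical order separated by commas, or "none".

none

*her* is a pronoun; Principle B requires it to be free in its binding domain — the matrix clause.
— Beth: possessor inside the subject DP of the clause headed by 'announced'; is c-commanded by the pronoun; coreference would bind this R-expression — blocked (Principle C).
— Beth's roommate: subject of the clause headed by 'announced'; is c-commanded by the pronoun; coreference would bind this R-expression — blocked (Principle C).
— Elena: subject of the clause headed by 'photographed'; is c-commanded by the pronoun; coreference would bind this R-expression — blocked (Principle C).
— Emma: possessor inside the object DP of the clause headed by 'assured'; is c-commanded by the pronoun; coreference would bind this R-expression — blocked (Principle C).
— Priya: subject of the matrix clause; c-commands the pronoun within its binding domain — blocked (Principle B).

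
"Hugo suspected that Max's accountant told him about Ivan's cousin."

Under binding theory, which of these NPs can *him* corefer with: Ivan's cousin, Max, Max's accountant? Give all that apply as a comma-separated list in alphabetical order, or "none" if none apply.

*him* is a pronoun; Principle B requires it to be free in its binding domain — the clause headed by 'told'.
— Ivan's cousin: second object of the clause headed by 'told'; is c-commanded by the pronoun; coreference would bind this R-expression — blocked (Principle C).
— Max: possessor inside the subject DP of the clause headed by 'told'; does not c-command the pronoun — Principle B does not apply; allowed.
— Max's accountant: subject of the clause headed by 'told'; c-commands the pronoun within its binding domain — blocked (Principle B).

Max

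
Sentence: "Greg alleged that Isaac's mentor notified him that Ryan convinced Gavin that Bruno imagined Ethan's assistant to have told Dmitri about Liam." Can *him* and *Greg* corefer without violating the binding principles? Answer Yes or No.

*Greg* is an R-expression; Principle C requires it to be free (not bound by any c-commanding expression).
— him: object of the clause headed by 'notified'; the pronoun does not c-command the R-expression — coreference allowed.

Yes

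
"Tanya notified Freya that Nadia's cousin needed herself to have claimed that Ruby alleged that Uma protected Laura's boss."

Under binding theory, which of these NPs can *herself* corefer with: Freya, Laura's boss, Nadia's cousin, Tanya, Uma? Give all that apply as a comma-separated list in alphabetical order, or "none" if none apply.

*herself* is a reflexive; Principle A requires it to be bound within its binding domain — the clause headed by 'needed'.
— Freya: object of the matrix clause; c-commands the reflexive but lies outside its binding domain — cannot bind it (Principle A).
— Laura's boss: object of the clause headed by 'protected'; does not c-command the reflexive — cannot bind it (Principle A).
— Nadia's cousin: subject of the clause headed by 'needed'; c-commands the reflexive within its binding domain — allowed (Principle A).
— Tanya: subject of the matrix clause; c-commands the reflexive but lies outside its binding domain — cannot bind it (Principle A).
— Uma: subject of the clause headed by 'protected'; does not c-command the reflexive — cannot bind it (Principle A).

Nadia's cousin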